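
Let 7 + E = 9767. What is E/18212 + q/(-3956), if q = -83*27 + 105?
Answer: 4844462/4502917 ≈ 1.0758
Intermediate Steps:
E = 9760 (E = -7 + 9767 = 9760)
q = -2136 (q = -2241 + 105 = -2136)
E/18212 + q/(-3956) = 9760/18212 - 2136/(-3956) = 9760*(1/18212) - 2136*(-1/3956) = 2440/4553 + 534/989 = 4844462/4502917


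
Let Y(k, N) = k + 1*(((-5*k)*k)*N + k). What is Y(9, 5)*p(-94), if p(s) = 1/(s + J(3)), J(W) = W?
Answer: 2007/91 ≈ 22.055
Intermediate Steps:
Y(k, N) = 2*k - 5*N*k² (Y(k, N) = k + 1*((-5*k²)*N + k) = k + 1*(-5*N*k² + k) = k + 1*(k - 5*N*k²) = k + (k - 5*N*k²) = 2*k - 5*N*k²)
p(s) = 1/(3 + s) (p(s) = 1/(s + 3) = 1/(3 + s))
Y(9, 5)*p(-94) = (9*(2 - 5*5*9))/(3 - 94) = (9*(2 - 225))/(-91) = (9*(-223))*(-1/91) = -2007*(-1/91) = 2007/91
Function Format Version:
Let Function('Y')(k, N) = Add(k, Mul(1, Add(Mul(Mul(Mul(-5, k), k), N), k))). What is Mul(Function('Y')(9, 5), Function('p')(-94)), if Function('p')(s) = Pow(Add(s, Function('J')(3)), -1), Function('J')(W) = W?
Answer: Rational(2007, 91) ≈ 22.055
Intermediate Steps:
Function('Y')(k, N) = Add(Mul(2, k), Mul(-5, N, Pow(k, 2))) (Function('Y')(k, N) = Add(k, Mul(1, Add(Mul(Mul(-5, Pow(k, 2)), N), k))) = Add(k, Mul(1, Add(Mul(-5, N, Pow(k, 2)), k))) = Add(k, Mul(1, Add(k, Mul(-5, N, Pow(k, 2))))) = Add(k, Add(k, Mul(-5, N, Pow(k, 2)))) = Add(Mul(2, k), Mul(-5, N, Pow(k, 2))))
Function('p')(s) = Pow(Add(3, s), -1) (Function('p')(s) = Pow(Add(s, 3), -1) = Pow(Add(3, s), -1))
Mul(Function('Y')(9, 5), Function('p')(-94)) = Mul(Mul(9, Add(2, Mul(-5, 5, 9))), Pow(Add(3, -94), -1)) = Mul(Mul(9, Add(2, -225)), Pow(-91, -1)) = Mul(Mul(9, -223), Rational(-1, 91)) = Mul(-2007, Rational(-1, 91)) = Rational(2007, 91)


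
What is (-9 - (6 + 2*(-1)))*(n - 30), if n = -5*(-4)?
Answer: 130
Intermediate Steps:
n = 20
(-9 - (6 + 2*(-1)))*(n - 30) = (-9 - (6 + 2*(-1)))*(20 - 30) = (-9 - (6 - 2))*(-10) = (-9 - 1*4)*(-10) = (-9 - 4)*(-10) = -13*(-10) = 130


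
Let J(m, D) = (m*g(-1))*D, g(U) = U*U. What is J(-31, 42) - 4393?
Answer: -5695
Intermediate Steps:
g(U) = U²
J(m, D) = D*m (J(m, D) = (m*(-1)²)*D = (m*1)*D = m*D = D*m)
J(-31, 42) - 4393 = 42*(-31) - 4393 = -1302 - 4393 = -5695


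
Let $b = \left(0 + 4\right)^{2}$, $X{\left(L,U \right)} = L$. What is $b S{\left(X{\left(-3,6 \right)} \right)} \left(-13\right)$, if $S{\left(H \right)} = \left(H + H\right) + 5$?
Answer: $208$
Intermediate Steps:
$b = 16$ ($b = 4^{2} = 16$)
$S{\left(H \right)} = 5 + 2 H$ ($S{\left(H \right)} = 2 H + 5 = 5 + 2 H$)
$b S{\left(X{\left(-3,6 \right)} \right)} \left(-13\right) = 16 \left(5 + 2 \left(-3\right)\right) \left(-13\right) = 16 \left(5 - 6\right) \left(-13\right) = 16 \left(-1\right) \left(-13\right) = \left(-16\right) \left(-13\right) = 208$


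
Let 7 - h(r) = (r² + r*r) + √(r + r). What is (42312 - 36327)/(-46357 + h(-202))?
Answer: -127638105/2728875028 + 1995*I*√101/2728875028 ≈ -0.046773 + 7.3472e-6*I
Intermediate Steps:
h(r) = 7 - 2*r² - √2*√r (h(r) = 7 - ((r² + r*r) + √(r + r)) = 7 - ((r² + r²) + √(2*r)) = 7 - (2*r² + √2*√r) = 7 + (-2*r² - √2*√r) = 7 - 2*r² - √2*√r)
(42312 - 36327)/(-46357 + h(-202)) = (42312 - 36327)/(-46357 + (7 - 2*(-202)² - √2*√(-202))) = 5985/(-46357 + (7 - 2*40804 - √2*I*√202)) = 5985/(-46357 + (7 - 81608 - 2*I*√101)) = 5985/(-46357 + (-81601 - 2*I*√101)) = 5985/(-127958 - 2*I*√101)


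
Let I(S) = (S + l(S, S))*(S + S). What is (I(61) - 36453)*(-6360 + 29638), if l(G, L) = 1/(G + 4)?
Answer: -43892833854/65 ≈ -6.7527e+8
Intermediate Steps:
l(G, L) = 1/(4 + G)
I(S) = 2*S*(S + 1/(4 + S)) (I(S) = (S + 1/(4 + S))*(S + S) = (S + 1/(4 + S))*(2*S) = 2*S*(S + 1/(4 + S)))
(I(61) - 36453)*(-6360 + 29638) = (2*61*(1 + 61*(4 + 61))/(4 + 61) - 36453)*(-6360 + 29638) = (2*61*(1 + 61*65)/65 - 36453)*23278 = (2*61*(1/65)*(1 + 3965) - 36453)*23278 = (2*61*(1/65)*3966 - 36453)*23278 = (483852/65 - 36453)*23278 = -1885593/65*23278 = -43892833854/65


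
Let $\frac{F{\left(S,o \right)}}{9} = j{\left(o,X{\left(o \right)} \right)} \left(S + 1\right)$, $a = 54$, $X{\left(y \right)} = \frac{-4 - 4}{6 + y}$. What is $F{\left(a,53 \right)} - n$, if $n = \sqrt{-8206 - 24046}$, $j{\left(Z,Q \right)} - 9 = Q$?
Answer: $\frac{258885}{59} - 2 i \sqrt{8063} \approx 4387.9 - 179.59 i$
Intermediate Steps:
$X{\left(y \right)} = - \frac{8}{6 + y}$
$j{\left(Z,Q \right)} = 9 + Q$
$n = 2 i \sqrt{8063}$ ($n = \sqrt{-32252} = 2 i \sqrt{8063} \approx 179.59 i$)
$F{\left(S,o \right)} = 9 \left(1 + S\right) \left(9 - \frac{8}{6 + o}\right)$ ($F{\left(S,o \right)} = 9 \left(9 - \frac{8}{6 + o}\right) \left(S + 1\right) = 9 \left(9 - \frac{8}{6 + o}\right) \left(1 + S\right) = 9 \left(1 + S\right) \left(9 - \frac{8}{6 + o}\right)$)
$F{\left(a,53 \right)} - n = \frac{9 \left(1 + 54\right) \left(46 + 9 \cdot 53\right)}{6 + 53} - 2 i \sqrt{8063} = 9 \cdot \frac{1}{59} \cdot 55 \left(46 + 477\right) - 2 i \sqrt{8063} = 9 \cdot \frac{1}{59} \cdot 55 \cdot 523 - 2 i \sqrt{8063} = \frac{258885}{59} - 2 i \sqrt{8063}$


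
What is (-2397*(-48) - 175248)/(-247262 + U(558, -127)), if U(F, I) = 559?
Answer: 60192/246703 ≈ 0.24399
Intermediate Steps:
(-2397*(-48) - 175248)/(-247262 + U(558, -127)) = (-2397*(-48) - 175248)/(-247262 + 559) = (115056 - 175248)/(-246703) = -60192*(-1/246703) = 60192/246703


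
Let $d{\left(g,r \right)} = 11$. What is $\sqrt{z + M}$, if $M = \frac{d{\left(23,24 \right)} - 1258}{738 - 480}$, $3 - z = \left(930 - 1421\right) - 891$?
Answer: $\frac{91 \sqrt{6}}{6} \approx 37.151$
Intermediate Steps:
$z = 1385$ ($z = 3 - \left(\left(930 - 1421\right) - 891\right) = 3 - \left(-491 - 891\right) = 3 - -1382 = 3 + 1382 = 1385$)
$M = - \frac{29}{6}$ ($M = \frac{11 - 1258}{738 - 480} = - \frac{1247}{738 + \left(-817 + 337\right)} = - \frac{1247}{738 - 480} = - \frac{1247}{258} = \left(-1247\right) \frac{1}{258} = - \frac{29}{6} \approx -4.8333$)
$\sqrt{z + M} = \sqrt{1385 - \frac{29}{6}} = \sqrt{\frac{8281}{6}} = \frac{91 \sqrt{6}}{6}$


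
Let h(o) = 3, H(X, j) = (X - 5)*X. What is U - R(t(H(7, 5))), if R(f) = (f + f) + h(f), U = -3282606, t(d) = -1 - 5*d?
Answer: -3282467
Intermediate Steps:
H(X, j) = X*(-5 + X) (H(X, j) = (-5 + X)*X = X*(-5 + X))
R(f) = 3 + 2*f (R(f) = (f + f) + 3 = 2*f + 3 = 3 + 2*f)
U - R(t(H(7, 5))) = -3282606 - (3 + 2*(-1 - 35*(-5 + 7))) = -3282606 - (3 + 2*(-1 - 35*2)) = -3282606 - (3 + 2*(-1 - 5*14)) = -3282606 - (3 + 2*(-1 - 70)) = -3282606 - (3 + 2*(-71)) = -3282606 - (3 - 142) = -3282606 - 1*(-139) = -3282606 + 139 = -3282467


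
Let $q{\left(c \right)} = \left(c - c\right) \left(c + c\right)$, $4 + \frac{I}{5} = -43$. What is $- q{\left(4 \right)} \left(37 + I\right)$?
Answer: $0$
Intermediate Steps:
$I = -235$ ($I = -20 + 5 \left(-43\right) = -20 - 215 = -235$)
$q{\left(c \right)} = 0$ ($q{\left(c \right)} = 0 \cdot 2 c = 0$)
$- q{\left(4 \right)} \left(37 + I\right) = \left(-1\right) 0 \left(37 - 235\right) = 0 \left(-198\right) = 0$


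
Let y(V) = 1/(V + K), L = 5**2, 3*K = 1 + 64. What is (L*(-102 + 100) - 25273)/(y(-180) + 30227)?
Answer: -12028425/14357822 ≈ -0.83776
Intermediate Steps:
K = 65/3 (K = (1 + 64)/3 = (1/3)*65 = 65/3 ≈ 21.667)
L = 25
y(V) = 1/(65/3 + V) (y(V) = 1/(V + 65/3) = 1/(65/3 + V))
(L*(-102 + 100) - 25273)/(y(-180) + 30227) = (25*(-102 + 100) - 25273)/(3/(65 + 3*(-180)) + 30227) = (25*(-2) - 25273)/(3/(65 - 540) + 30227) = (-50 - 25273)/(3/(-475) + 30227) = -25323/(3*(-1/475) + 30227) = -25323/(-3/475 + 30227) = -25323/14357822/475 = -25323*475/14357822 = -12028425/14357822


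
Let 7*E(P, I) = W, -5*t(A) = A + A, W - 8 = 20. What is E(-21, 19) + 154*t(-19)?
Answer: 5872/5 ≈ 1174.4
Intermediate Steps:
W = 28 (W = 8 + 20 = 28)
t(A) = -2*A/5 (t(A) = -(A + A)/5 = -2*A/5)
E(P, I) = 4 (E(P, I) = (⅐)*28 = 4)
E(-21, 19) + 154*t(-19) = 4 + 154*(-⅖*(-19)) = 4 + 154*(38/5) = 4 + 5852/5 = 5872/5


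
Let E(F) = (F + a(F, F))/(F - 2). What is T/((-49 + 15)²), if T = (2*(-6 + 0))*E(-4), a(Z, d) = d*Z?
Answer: 6/289 ≈ 0.020761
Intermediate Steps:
a(Z, d) = Z*d
E(F) = (F + F²)/(-2 + F) (E(F) = (F + F*F)/(F - 2) = (F + F²)/(-2 + F))
T = 24 (T = (2*(-6 + 0))*(-4*(1 - 4)/(-2 - 4)) = (2*(-6))*(-4*(-3)/(-6)) = -(-48)*(-1)*(-3)/6 = -12*(-2) = 24)
T/((-49 + 15)²) = 24/((-49 + 15)²) = 24/((-34)²) = 24/1156 = 24*(1/1156) = 6/289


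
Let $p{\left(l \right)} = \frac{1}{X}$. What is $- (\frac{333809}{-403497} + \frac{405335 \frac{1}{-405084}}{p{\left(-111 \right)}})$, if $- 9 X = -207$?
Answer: $\frac{1298968061447}{54483392916} \approx 23.842$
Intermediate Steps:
$X = 23$ ($X = \left(- \frac{1}{9}\right) \left(-207\right) = 23$)
$p{\left(l \right)} = \frac{1}{23}$
$- (\frac{333809}{-403497} + \frac{405335 \frac{1}{-405084}}{p{\left(-111 \right)}}) = - (\frac{333809}{-403497} + \frac{405335}{-405084} \frac{1}{\frac{1}{23}}) = - (333809 \left(- \frac{1}{403497}\right) + 405335 \left(- \frac{1}{405084}\right) 23) = - (- \frac{333809}{403497} - \frac{9322705}{405084}) = \left(-1\right) \left(- \frac{1298968061447}{54483392916}\right) = \frac{1298968061447}{54483392916}$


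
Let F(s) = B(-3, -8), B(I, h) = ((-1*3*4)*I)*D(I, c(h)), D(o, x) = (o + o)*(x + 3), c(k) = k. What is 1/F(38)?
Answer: 1/1080 ≈ 0.00092593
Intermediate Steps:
D(o, x) = 2*o*(3 + x) (D(o, x) = (2*o)*(3 + x) = 2*o*(3 + x))
B(I, h) = -24*I²*(3 + h) (B(I, h) = ((-1*3*4)*I)*(2*I*(3 + h)) = ((-3*4)*I)*(2*I*(3 + h)) = (-12*I)*(2*I*(3 + h)) = -24*I²*(3 + h))
F(s) = 1080 (F(s) = 24*(-3)²*(-3 - 1*(-8)) = 24*9*(-3 + 8) = 24*9*5 = 1080)
1/F(38) = 1/1080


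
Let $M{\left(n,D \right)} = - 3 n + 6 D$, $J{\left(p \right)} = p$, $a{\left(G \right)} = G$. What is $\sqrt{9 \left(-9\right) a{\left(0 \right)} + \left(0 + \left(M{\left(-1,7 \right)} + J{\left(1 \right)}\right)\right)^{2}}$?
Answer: $46$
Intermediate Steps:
$\sqrt{9 \left(-9\right) a{\left(0 \right)} + \left(0 + \left(M{\left(-1,7 \right)} + J{\left(1 \right)}\right)\right)^{2}} = \sqrt{9 \left(-9\right) 0 + \left(0 + \left(\left(\left(-3\right) \left(-1\right) + 6 \cdot 7\right) + 1\right)\right)^{2}} = \sqrt{\left(-81\right) 0 + \left(0 + \left(\left(3 + 42\right) + 1\right)\right)^{2}} = \sqrt{0 + \left(0 + \left(45 + 1\right)\right)^{2}} = \sqrt{0 + \left(0 + 46\right)^{2}} = \sqrt{0 + 46^{2}} = \sqrt{0 + 2116} = \sqrt{2116} = 46$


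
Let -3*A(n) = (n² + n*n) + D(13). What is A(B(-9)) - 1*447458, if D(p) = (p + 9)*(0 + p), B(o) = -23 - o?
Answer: -447684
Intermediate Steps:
D(p) = p*(9 + p) (D(p) = (9 + p)*p = p*(9 + p))
A(n) = -286/3 - 2*n²/3 (A(n) = -((n² + n*n) + 13*(9 + 13))/3 = -((n² + n²) + 13*22)/3 = -(2*n² + 286)/3 = -(286 + 2*n²)/3 = -286/3 - 2*n²/3)
A(B(-9)) - 1*447458 = (-286/3 - 2*(-23 - 1*(-9))²/3) - 1*447458 = (-286/3 - 2*(-23 + 9)²/3) - 447458 = (-286/3 - ⅔*(-14)²) - 447458 = (-286/3 - ⅔*196) - 447458 = (-286/3 - 392/3) - 447458 = -226 - 447458 = -447684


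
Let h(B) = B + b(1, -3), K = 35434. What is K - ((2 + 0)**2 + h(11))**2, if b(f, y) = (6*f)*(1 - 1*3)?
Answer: 35425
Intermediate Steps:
b(f, y) = -12*f (b(f, y) = (6*f)*(1 - 3) = (6*f)*(-2) = -12*f)
h(B) = -12 + B (h(B) = B - 12*1 = B - 12 = -12 + B)
K - ((2 + 0)**2 + h(11))**2 = 35434 - ((2 + 0)**2 + (-12 + 11))**2 = 35434 - (2**2 - 1)**2 = 35434 - (4 - 1)**2 = 35434 - 1*3**2 = 35434 - 1*9 = 35434 - 9 = 35425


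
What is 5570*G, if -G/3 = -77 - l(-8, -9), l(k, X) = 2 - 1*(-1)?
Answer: 1336800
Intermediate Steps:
l(k, X) = 3 (l(k, X) = 2 + 1 = 3)
G = 240 (G = -3*(-77 - 1*3) = -3*(-77 - 3) = -3*(-80) = 240)
5570*G = 5570*240 = 1336800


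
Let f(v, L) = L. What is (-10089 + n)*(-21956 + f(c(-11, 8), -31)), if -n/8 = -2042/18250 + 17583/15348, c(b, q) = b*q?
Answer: 2591035461900711/11670875 ≈ 2.2201e+8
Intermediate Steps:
n = -96516378/11670875 (n = -8*(-2042/18250 + 17583/15348) = -8*(-2042*1/18250 + 17583*(1/15348)) = -8*(-1021/9125 + 5861/5116) = -8*48258189/46683500 = -96516378/11670875 ≈ -8.2699)
(-10089 + n)*(-21956 + f(c(-11, 8), -31)) = (-10089 - 96516378/11670875)*(-21956 - 31) = -117843974253/11670875*(-21987) = 2591035461900711/11670875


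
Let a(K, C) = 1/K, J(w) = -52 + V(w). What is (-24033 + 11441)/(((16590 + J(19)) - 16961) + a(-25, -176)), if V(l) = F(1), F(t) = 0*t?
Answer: 19675/661 ≈ 29.766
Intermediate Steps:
F(t) = 0
V(l) = 0
J(w) = -52 (J(w) = -52 + 0 = -52)
(-24033 + 11441)/(((16590 + J(19)) - 16961) + a(-25, -176)) = (-24033 + 11441)/(((16590 - 52) - 16961) + 1/(-25)) = -12592/((16538 - 16961) - 1/25) = -12592/(-423 - 1/25) = -12592/(-10576/25) = -12592*(-25/10576) = 19675/661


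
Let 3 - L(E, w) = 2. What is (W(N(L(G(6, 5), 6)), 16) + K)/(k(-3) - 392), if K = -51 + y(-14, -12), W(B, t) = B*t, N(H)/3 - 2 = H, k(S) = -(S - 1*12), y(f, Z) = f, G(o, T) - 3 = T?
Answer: -79/377 ≈ -0.20955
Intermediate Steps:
G(o, T) = 3 + T
L(E, w) = 1 (L(E, w) = 3 - 1*2 = 3 - 2 = 1)
k(S) = 12 - S (k(S) = -(S - 12) = -(-12 + S) = 12 - S)
N(H) = 6 + 3*H
K = -65 (K = -51 - 14 = -65)
(W(N(L(G(6, 5), 6)), 16) + K)/(k(-3) - 392) = ((6 + 3*1)*16 - 65)/((12 - 1*(-3)) - 392) = ((6 + 3)*16 - 65)/((12 + 3) - 392) = (9*16 - 65)/(15 - 392) = (144 - 65)/(-377) = 79*(-1/377) = -79/377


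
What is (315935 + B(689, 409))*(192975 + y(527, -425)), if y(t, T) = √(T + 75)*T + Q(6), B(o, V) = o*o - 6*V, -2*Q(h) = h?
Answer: 152100916344 - 1674929250*I*√14 ≈ 1.521e+11 - 6.267e+9*I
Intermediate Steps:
Q(h) = -h/2
B(o, V) = o² - 6*V
y(t, T) = -3 + T*√(75 + T) (y(t, T) = √(T + 75)*T - ½*6 = √(75 + T)*T - 3 = T*√(75 + T) - 3 = -3 + T*√(75 + T))
(315935 + B(689, 409))*(192975 + y(527, -425)) = (315935 + (689² - 6*409))*(192975 + (-3 - 425*√(75 - 425))) = (315935 + (474721 - 2454))*(192975 + (-3 - 2125*I*√14)) = (315935 + 472267)*(192975 + (-3 - 2125*I*√14)) = 788202*(192975 + (-3 - 2125*I*√14)) = 788202*(192972 - 2125*I*√14) = 152100916344 - 1674929250*I*√14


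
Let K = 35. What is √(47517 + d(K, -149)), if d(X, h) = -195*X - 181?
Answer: √40511 ≈ 201.27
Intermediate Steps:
d(X, h) = -181 - 195*X
√(47517 + d(K, -149)) = √(47517 + (-181 - 195*35)) = √(47517 + (-181 - 6825)) = √(47517 - 7006) = √40511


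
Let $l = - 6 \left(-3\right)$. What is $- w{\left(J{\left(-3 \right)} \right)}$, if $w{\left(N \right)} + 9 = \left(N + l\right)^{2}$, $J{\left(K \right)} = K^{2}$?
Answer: $-720$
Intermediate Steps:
$l = 18$ ($l = \left(-1\right) \left(-18\right) = 18$)
$w{\left(N \right)} = -9 + \left(18 + N\right)^{2}$ ($w{\left(N \right)} = -9 + \left(N + 18\right)^{2} = -9 + \left(18 + N\right)^{2}$)
$- w{\left(J{\left(-3 \right)} \right)} = - (-9 + \left(18 + \left(-3\right)^{2}\right)^{2}) = - (-9 + \left(18 + 9\right)^{2}) = - (-9 + 27^{2}) = - (-9 + 729) = \left(-1\right) 720 = -720$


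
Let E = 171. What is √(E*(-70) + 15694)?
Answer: 14*√19 ≈ 61.025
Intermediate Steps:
√(E*(-70) + 15694) = √(171*(-70) + 15694) = √(-11970 + 15694) = √3724 = 14*√19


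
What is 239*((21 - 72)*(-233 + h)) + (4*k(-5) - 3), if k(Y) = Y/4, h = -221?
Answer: 5533798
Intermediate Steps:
k(Y) = Y/4 (k(Y) = Y*(¼) = Y/4)
239*((21 - 72)*(-233 + h)) + (4*k(-5) - 3) = 239*((21 - 72)*(-233 - 221)) + (4*((¼)*(-5)) - 3) = 239*(-51*(-454)) + (4*(-5/4) - 3) = 239*23154 + (-5 - 3) = 5533806 - 8 = 5533798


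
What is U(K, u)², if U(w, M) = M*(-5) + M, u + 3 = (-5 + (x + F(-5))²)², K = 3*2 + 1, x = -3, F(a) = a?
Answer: 193543744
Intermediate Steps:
K = 7 (K = 6 + 1 = 7)
u = 3478 (u = -3 + (-5 + (-3 - 5)²)² = -3 + (-5 + (-8)²)² = -3 + (-5 + 64)² = -3 + 59² = -3 + 3481 = 3478)
U(w, M) = -4*M (U(w, M) = -5*M + M = -4*M)
U(K, u)² = (-4*3478)² = (-13912)² = 193543744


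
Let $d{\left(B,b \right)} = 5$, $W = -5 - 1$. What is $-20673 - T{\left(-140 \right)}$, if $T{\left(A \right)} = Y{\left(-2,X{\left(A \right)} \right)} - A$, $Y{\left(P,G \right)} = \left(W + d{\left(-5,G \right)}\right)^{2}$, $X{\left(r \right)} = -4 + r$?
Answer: $-20814$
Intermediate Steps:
$W = -6$ ($W = -5 - 1 = -6$)
$Y{\left(P,G \right)} = 1$ ($Y{\left(P,G \right)} = \left(-6 + 5\right)^{2} = \left(-1\right)^{2} = 1$)
$T{\left(A \right)} = 1 - A$
$-20673 - T{\left(-140 \right)} = -20673 - \left(1 - -140\right) = -20673 - \left(1 + 140\right) = -20673 - 141 = -20814$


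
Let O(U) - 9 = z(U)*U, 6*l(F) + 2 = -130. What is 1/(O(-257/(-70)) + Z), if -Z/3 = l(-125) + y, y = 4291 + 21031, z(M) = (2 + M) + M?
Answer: -2450/185848911 ≈ -1.3183e-5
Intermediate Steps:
l(F) = -22 (l(F) = -1/3 + (1/6)*(-130) = -1/3 - 65/3 = -22)
z(M) = 2 + 2*M
y = 25322
Z = -75900 (Z = -3*(-22 + 25322) = -3*25300 = -75900)
O(U) = 9 + U*(2 + 2*U) (O(U) = 9 + (2 + 2*U)*U = 9 + U*(2 + 2*U))
1/(O(-257/(-70)) + Z) = 1/((9 + 2*(-257/(-70))*(1 - 257/(-70))) - 75900) = 1/((9 + 2*(-257*(-1/70))*(1 - 257*(-1/70))) - 75900) = 1/((9 + 2*(257/70)*(1 + 257/70)) - 75900) = 1/((9 + 2*(257/70)*(327/70)) - 75900) = 1/((9 + 84039/2450) - 75900) = 1/(106089/2450 - 75900) = 1/(-185848911/2450) = -2450/185848911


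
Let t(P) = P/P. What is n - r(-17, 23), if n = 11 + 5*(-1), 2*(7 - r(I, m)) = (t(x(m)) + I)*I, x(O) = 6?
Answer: 135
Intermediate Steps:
t(P) = 1
r(I, m) = 7 - I*(1 + I)/2 (r(I, m) = 7 - (1 + I)*I/2 = 7 - I*(1 + I)/2)
n = 6 (n = 11 - 5 = 6)
n - r(-17, 23) = 6 - (7 - ½*(-17) - ½*(-17)²) = 6 - (7 + 17/2 - ½*289) = 6 - (7 + 17/2 - 289/2) = 6 - 1*(-129) = 6 + 129 = 135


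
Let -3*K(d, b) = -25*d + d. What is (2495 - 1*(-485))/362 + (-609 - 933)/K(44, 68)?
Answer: 122689/31856 ≈ 3.8514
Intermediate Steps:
K(d, b) = 8*d (K(d, b) = -(-25*d + d)/3 = -(-8)*d = 8*d)
(2495 - 1*(-485))/362 + (-609 - 933)/K(44, 68) = (2495 - 1*(-485))/362 + (-609 - 933)/((8*44)) = (2495 + 485)*(1/362) - 1542/352 = 2980*(1/362) - 1542*1/352 = 1490/181 - 771/176 = 122689/31856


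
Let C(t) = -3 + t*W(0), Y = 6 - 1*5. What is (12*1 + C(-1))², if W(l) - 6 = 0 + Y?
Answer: 4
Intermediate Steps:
Y = 1 (Y = 6 - 5 = 1)
W(l) = 7 (W(l) = 6 + (0 + 1) = 6 + 1 = 7)
C(t) = -3 + 7*t (C(t) = -3 + t*7 = -3 + 7*t)
(12*1 + C(-1))² = (12*1 + (-3 + 7*(-1)))² = (12 + (-3 - 7))² = (12 - 10)² = 2² = 4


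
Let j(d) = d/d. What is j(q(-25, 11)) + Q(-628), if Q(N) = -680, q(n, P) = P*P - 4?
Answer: -679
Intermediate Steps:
q(n, P) = -4 + P**2 (q(n, P) = P**2 - 4 = -4 + P**2)
j(d) = 1
j(q(-25, 11)) + Q(-628) = 1 - 680 = -679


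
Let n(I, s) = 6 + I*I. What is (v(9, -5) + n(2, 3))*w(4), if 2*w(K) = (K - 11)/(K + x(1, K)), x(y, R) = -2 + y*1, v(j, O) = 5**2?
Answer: -245/6 ≈ -40.833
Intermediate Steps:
v(j, O) = 25
x(y, R) = -2 + y
n(I, s) = 6 + I**2
w(K) = (-11 + K)/(2*(-1 + K)) (w(K) = ((K - 11)/(K + (-2 + 1)))/2 = ((-11 + K)/(K - 1))/2 = ((-11 + K)/(-1 + K))/2 = (-11 + K)/(2*(-1 + K)))
(v(9, -5) + n(2, 3))*w(4) = (25 + (6 + 2**2))*((-11 + 4)/(2*(-1 + 4))) = (25 + (6 + 4))*((1/2)*(-7)/3) = (25 + 10)*((1/2)*(1/3)*(-7)) = 35*(-7/6) = -245/6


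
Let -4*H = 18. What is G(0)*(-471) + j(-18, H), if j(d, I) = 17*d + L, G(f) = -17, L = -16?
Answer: 7685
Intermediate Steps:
H = -9/2 (H = -¼*18 = -9/2 ≈ -4.5000)
j(d, I) = -16 + 17*d (j(d, I) = 17*d - 16 = -16 + 17*d)
G(0)*(-471) + j(-18, H) = -17*(-471) + (-16 + 17*(-18)) = 8007 + (-16 - 306) = 8007 - 322 = 7685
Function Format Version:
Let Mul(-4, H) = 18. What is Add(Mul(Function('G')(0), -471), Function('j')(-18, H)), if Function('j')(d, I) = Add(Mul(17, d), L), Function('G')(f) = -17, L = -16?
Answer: 7685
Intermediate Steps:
H = Rational(-9, 2) (H = Mul(Rational(-1, 4), 18) = Rational(-9, 2) ≈ -4.5000)
Function('j')(d, I) = Add(-16, Mul(17, d)) (Function('j')(d, I) = Add(Mul(17, d), -16) = Add(-16, Mul(17, d)))
Add(Mul(Function('G')(0), -471), Function('j')(-18, H)) = Add(Mul(-17, -471), Add(-16, Mul(17, -18))) = Add(8007, Add(-16, -306)) = Add(8007, -322) = 7685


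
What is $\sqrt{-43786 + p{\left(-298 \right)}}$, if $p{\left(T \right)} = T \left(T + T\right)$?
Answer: $\sqrt{133822} \approx 365.82$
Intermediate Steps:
$p{\left(T \right)} = 2 T^{2}$ ($p{\left(T \right)} = T 2 T = 2 T^{2}$)
$\sqrt{-43786 + p{\left(-298 \right)}} = \sqrt{-43786 + 2 \left(-298\right)^{2}} = \sqrt{-43786 + 2 \cdot 88804} = \sqrt{-43786 + 177608} = \sqrt{133822}$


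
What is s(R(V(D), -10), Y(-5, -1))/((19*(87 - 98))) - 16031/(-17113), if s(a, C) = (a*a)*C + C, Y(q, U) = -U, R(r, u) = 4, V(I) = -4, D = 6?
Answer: 3059558/3576617 ≈ 0.85543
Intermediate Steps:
s(a, C) = C + C*a² (s(a, C) = a²*C + C = C*a² + C = C + C*a²)
s(R(V(D), -10), Y(-5, -1))/((19*(87 - 98))) - 16031/(-17113) = ((-1*(-1))*(1 + 4²))/((19*(87 - 98))) - 16031/(-17113) = (1*(1 + 16))/((19*(-11))) - 16031*(-1/17113) = (1*17)/(-209) + 16031/17113 = 17*(-1/209) + 16031/17113 = -17/209 + 16031/17113 = 3059558/3576617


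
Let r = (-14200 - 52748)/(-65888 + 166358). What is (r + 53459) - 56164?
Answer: -45306383/16745 ≈ -2705.7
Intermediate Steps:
r = -11158/16745 (r = -66948/100470 = -66948*1/100470 = -11158/16745 ≈ -0.66635)
(r + 53459) - 56164 = (-11158/16745 + 53459) - 56164 = 895159797/16745 - 56164 = -45306383/16745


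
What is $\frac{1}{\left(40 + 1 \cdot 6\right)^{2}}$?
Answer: $\frac{1}{2116} \approx 0.00047259$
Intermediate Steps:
$\frac{1}{\left(40 + 1 \cdot 6\right)^{2}} = \frac{1}{\left(40 + 6\right)^{2}} = \frac{1}{46^{2}} = \frac{1}{2116}$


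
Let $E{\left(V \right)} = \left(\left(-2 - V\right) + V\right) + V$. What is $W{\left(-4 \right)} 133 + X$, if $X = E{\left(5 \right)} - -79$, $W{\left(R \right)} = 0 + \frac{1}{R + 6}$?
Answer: $\frac{297}{2} \approx 148.5$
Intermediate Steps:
$W{\left(R \right)} = \frac{1}{6 + R}$ ($W{\left(R \right)} = 0 + \frac{1}{6 + R} = \frac{1}{6 + R}$)
$E{\left(V \right)} = -2 + V$
$X = 82$ ($X = \left(-2 + 5\right) - -79 = 3 + 79 = 82$)
$W{\left(-4 \right)} 133 + X = \frac{1}{6 - 4} \cdot 133 + 82 = \frac{1}{2} \cdot 133 + 82 = \frac{133}{2} + 82 = \frac{297}{2}$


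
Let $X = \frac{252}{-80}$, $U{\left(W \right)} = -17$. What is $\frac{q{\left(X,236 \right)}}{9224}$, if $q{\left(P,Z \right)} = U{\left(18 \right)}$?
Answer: $- \frac{17}{9224} \approx -0.001843$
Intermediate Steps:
$X = - \frac{63}{20}$ ($X = 252 \left(- \frac{1}{80}\right) = - \frac{63}{20} \approx -3.15$)
$q{\left(P,Z \right)} = -17$
$\frac{q{\left(X,236 \right)}}{9224} = - \frac{17}{9224}$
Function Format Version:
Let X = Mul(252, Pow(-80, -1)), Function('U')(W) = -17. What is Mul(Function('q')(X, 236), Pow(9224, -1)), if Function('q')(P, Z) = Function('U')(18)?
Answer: Rational(-17, 9224) ≈ -0.0018430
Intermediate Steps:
X = Rational(-63, 20) (X = Mul(252, Rational(-1, 80)) = Rational(-63, 20) ≈ -3.1500)
Function('q')(P, Z) = -17
Mul(Function('q')(X, 236), Pow(9224, -1)) = Mul(-17, Pow(9224, -1)) = Mul(-17, Rational(1, 9224)) = Rational(-17, 9224)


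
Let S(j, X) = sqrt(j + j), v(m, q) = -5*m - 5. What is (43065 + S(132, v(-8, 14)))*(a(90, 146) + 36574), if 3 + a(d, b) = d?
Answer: 1578805965 + 73322*sqrt(66) ≈ 1.5794e+9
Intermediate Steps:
v(m, q) = -5 - 5*m
a(d, b) = -3 + d
S(j, X) = sqrt(2)*sqrt(j) (S(j, X) = sqrt(2*j) = sqrt(2)*sqrt(j))
(43065 + S(132, v(-8, 14)))*(a(90, 146) + 36574) = (43065 + sqrt(2)*sqrt(132))*((-3 + 90) + 36574) = (43065 + sqrt(2)*(2*sqrt(33)))*(87 + 36574) = (43065 + 2*sqrt(66))*36661 = 1578805965 + 73322*sqrt(66)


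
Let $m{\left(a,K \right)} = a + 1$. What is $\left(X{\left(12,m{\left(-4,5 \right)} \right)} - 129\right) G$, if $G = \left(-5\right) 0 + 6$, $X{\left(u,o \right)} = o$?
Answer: $-792$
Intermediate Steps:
$m{\left(a,K \right)} = 1 + a$
$G = 6$ ($G = 0 + 6 = 6$)
$\left(X{\left(12,m{\left(-4,5 \right)} \right)} - 129\right) G = \left(\left(1 - 4\right) - 129\right) 6 = \left(-3 - 129\right) 6 = \left(-132\right) 6 = -792$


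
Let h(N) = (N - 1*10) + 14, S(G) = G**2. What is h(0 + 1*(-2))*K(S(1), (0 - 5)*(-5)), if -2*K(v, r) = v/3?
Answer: -1/3 ≈ -0.33333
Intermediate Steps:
h(N) = 4 + N (h(N) = (N - 10) + 14 = (-10 + N) + 14 = 4 + N)
K(v, r) = -v/6 (K(v, r) = -v/(2*3) = -v/6)
h(0 + 1*(-2))*K(S(1), (0 - 5)*(-5)) = (4 + (0 + 1*(-2)))*(-1/6*1**2) = (4 + (0 - 2))*(-1/6*1) = (4 - 2)*(-1/6) = 2*(-1/6) = -1/3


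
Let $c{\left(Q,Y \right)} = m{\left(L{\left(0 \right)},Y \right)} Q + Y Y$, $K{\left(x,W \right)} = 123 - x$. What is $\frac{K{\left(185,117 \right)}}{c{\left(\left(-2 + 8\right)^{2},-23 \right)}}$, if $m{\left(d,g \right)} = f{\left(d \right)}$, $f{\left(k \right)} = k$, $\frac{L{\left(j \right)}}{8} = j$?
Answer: $- \frac{62}{529} \approx -0.1172$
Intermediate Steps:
$L{\left(j \right)} = 8 j$
$m{\left(d,g \right)} = d$
$c{\left(Q,Y \right)} = Y^{2}$ ($c{\left(Q,Y \right)} = 8 \cdot 0 Q + Y Y = 0 Q + Y^{2} = 0 + Y^{2} = Y^{2}$)
$\frac{K{\left(185,117 \right)}}{c{\left(\left(-2 + 8\right)^{2},-23 \right)}} = \frac{123 - 185}{\left(-23\right)^{2}} = \frac{123 - 185}{529} = \left(-62\right) \frac{1}{529} = - \frac{62}{529}$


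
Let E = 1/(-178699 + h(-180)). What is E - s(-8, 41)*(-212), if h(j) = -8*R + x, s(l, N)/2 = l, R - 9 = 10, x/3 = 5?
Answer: -606611713/178836 ≈ -3392.0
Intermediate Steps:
x = 15 (x = 3*5 = 15)
R = 19 (R = 9 + 10 = 19)
s(l, N) = 2*l
h(j) = -137 (h(j) = -8*19 + 15 = -152 + 15 = -137)
E = -1/178836 (E = 1/(-178699 - 137) = 1/(-178836) = -1/178836 ≈ -5.5917e-6)
E - s(-8, 41)*(-212) = -1/178836 - 2*(-8)*(-212) = -1/178836 - (-16)*(-212) = -1/178836 - 1*3392 = -1/178836 - 3392 = -606611713/178836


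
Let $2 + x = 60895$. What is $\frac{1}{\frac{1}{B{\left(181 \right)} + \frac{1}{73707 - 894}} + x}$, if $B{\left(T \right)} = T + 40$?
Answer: $\frac{16091674}{979870377695} \approx 1.6422 \cdot 10^{-5}$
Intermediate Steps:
$B{\left(T \right)} = 40 + T$
$x = 60893$ ($x = -2 + 60895 = 60893$)
$\frac{1}{\frac{1}{B{\left(181 \right)} + \frac{1}{73707 - 894}} + x} = \frac{1}{\frac{1}{\left(40 + 181\right) + \frac{1}{73707 - 894}} + 60893} = \frac{1}{\frac{1}{221 + \frac{1}{72813}} + 60893} = \frac{1}{\frac{1}{\frac{16091674}{72813}} + 60893} = \frac{1}{\frac{72813}{16091674} + 60893} = \frac{1}{\frac{979870377695}{16091674}} = \frac{16091674}{979870377695}$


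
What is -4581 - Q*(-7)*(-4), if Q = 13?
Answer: -4945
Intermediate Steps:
-4581 - Q*(-7)*(-4) = -4581 - 13*(-7)*(-4) = -4581 - (-91)*(-4) = -4581 - 1*364 = -4581 - 364 = -4945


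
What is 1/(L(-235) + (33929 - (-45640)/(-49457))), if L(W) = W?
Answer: 49457/1666358518 ≈ 2.9680e-5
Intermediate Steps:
1/(L(-235) + (33929 - (-45640)/(-49457))) = 1/(-235 + (33929 - (-45640)/(-49457))) = 1/(-235 + (33929 - (-45640)*(-1)/49457)) = 1/(-235 + (33929 - 1*45640/49457)) = 1/(-235 + (33929 - 45640/49457)) = 1/(-235 + 1677980913/49457) = 1/(1666358518/49457) = 49457/1666358518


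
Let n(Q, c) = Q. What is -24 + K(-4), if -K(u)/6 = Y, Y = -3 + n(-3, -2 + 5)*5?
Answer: 84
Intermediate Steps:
Y = -18 (Y = -3 - 3*5 = -3 - 15 = -18)
K(u) = 108 (K(u) = -6*(-18) = 108)
-24 + K(-4) = -24 + 108 = 84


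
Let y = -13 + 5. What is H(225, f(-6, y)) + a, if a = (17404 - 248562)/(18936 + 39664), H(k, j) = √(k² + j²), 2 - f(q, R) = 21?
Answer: -115579/29300 + √50986 ≈ 221.86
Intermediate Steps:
y = -8
f(q, R) = -19 (f(q, R) = 2 - 1*21 = 2 - 21 = -19)
H(k, j) = √(j² + k²)
a = -115579/29300 (a = -231158/58600 = -231158*1/58600 = -115579/29300 ≈ -3.9447)
H(225, f(-6, y)) + a = √((-19)² + 225²) - 115579/29300 = √(361 + 50625) - 115579/29300 = √50986 - 115579/29300 = -115579/29300 + √50986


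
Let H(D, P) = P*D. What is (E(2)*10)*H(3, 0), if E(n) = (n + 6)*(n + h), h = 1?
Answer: 0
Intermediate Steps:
E(n) = (1 + n)*(6 + n) (E(n) = (n + 6)*(n + 1) = (6 + n)*(1 + n) = (1 + n)*(6 + n))
H(D, P) = D*P
(E(2)*10)*H(3, 0) = ((6 + 2² + 7*2)*10)*(3*0) = ((6 + 4 + 14)*10)*0 = (24*10)*0 = 240*0 = 0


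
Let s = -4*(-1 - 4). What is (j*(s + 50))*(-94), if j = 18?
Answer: -118440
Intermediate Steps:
s = 20 (s = -4*(-5) = 20)
(j*(s + 50))*(-94) = (18*(20 + 50))*(-94) = (18*70)*(-94) = 1260*(-94) = -118440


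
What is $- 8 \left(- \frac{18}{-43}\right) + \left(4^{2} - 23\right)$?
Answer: $- \frac{445}{43} \approx -10.349$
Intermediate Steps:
$- 8 \left(- \frac{18}{-43}\right) + \left(4^{2} - 23\right) = - 8 \left(\left(-18\right) \left(- \frac{1}{43}\right)\right) + \left(16 - 23\right) = \left(-8\right) \frac{18}{43} - 7 = - \frac{144}{43} - 7 = - \frac{445}{43}$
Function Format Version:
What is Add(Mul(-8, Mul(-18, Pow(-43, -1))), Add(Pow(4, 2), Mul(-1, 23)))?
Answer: Rational(-445, 43) ≈ -10.349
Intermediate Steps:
Add(Mul(-8, Mul(-18, Pow(-43, -1))), Add(Pow(4, 2), Mul(-1, 23))) = Add(Mul(-8, Mul(-18, Rational(-1, 43))), Add(16, -23)) = Add(Mul(-8, Rational(18, 43)), -7) = Add(Rational(-144, 43), -7) = Rational(-445, 43)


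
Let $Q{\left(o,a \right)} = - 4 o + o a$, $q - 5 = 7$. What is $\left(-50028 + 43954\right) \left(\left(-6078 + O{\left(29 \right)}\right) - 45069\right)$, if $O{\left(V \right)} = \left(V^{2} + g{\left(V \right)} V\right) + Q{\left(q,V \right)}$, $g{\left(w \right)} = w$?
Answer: $298628210$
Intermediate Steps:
$q = 12$ ($q = 5 + 7 = 12$)
$Q{\left(o,a \right)} = - 4 o + a o$
$O{\left(V \right)} = -48 + 2 V^{2} + 12 V$ ($O{\left(V \right)} = \left(V^{2} + V V\right) + 12 \left(-4 + V\right) = \left(V^{2} + V^{2}\right) + \left(-48 + 12 V\right) = 2 V^{2} + \left(-48 + 12 V\right) = -48 + 2 V^{2} + 12 V$)
$\left(-50028 + 43954\right) \left(\left(-6078 + O{\left(29 \right)}\right) - 45069\right) = \left(-50028 + 43954\right) \left(\left(-6078 + \left(-48 + 2 \cdot 29^{2} + 12 \cdot 29\right)\right) - 45069\right) = - 6074 \left(\left(-6078 + \left(-48 + 2 \cdot 841 + 348\right)\right) - 45069\right) = - 6074 \left(\left(-6078 + \left(-48 + 1682 + 348\right)\right) - 45069\right) = - 6074 \left(\left(-6078 + 1982\right) - 45069\right) = - 6074 \left(-4096 - 45069\right) = \left(-6074\right) \left(-49165\right) = 298628210$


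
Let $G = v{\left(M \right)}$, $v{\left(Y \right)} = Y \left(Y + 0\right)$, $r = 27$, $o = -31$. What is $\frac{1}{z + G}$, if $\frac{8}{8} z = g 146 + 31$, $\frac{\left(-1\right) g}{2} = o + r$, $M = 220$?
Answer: $\frac{1}{49599} \approx 2.0162 \cdot 10^{-5}$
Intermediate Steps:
$g = 8$ ($g = - 2 \left(-31 + 27\right) = \left(-2\right) \left(-4\right) = 8$)
$v{\left(Y \right)} = Y^{2}$ ($v{\left(Y \right)} = Y Y = Y^{2}$)
$G = 48400$ ($G = 220^{2} = 48400$)
$z = 1199$ ($z = 8 \cdot 146 + 31 = 1168 + 31 = 1199$)
$\frac{1}{z + G} = \frac{1}{1199 + 48400} = \frac{1}{49599}$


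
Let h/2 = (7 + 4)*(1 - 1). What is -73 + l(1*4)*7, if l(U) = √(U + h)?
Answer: -59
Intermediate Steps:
h = 0 (h = 2*((7 + 4)*(1 - 1)) = 2*(11*0) = 2*0 = 0)
l(U) = √U (l(U) = √(U + 0) = √U)
-73 + l(1*4)*7 = -73 + √(1*4)*7 = -73 + √4*7 = -73 + 2*7 = -73 + 14 = -59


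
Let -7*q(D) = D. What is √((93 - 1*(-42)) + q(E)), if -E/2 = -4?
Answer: √6559/7 ≈ 11.570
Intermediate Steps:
E = 8 (E = -2*(-4) = 8)
q(D) = -D/7
√((93 - 1*(-42)) + q(E)) = √((93 - 1*(-42)) - ⅐*8) = √((93 + 42) - 8/7) = √(135 - 8/7) = √(937/7) = √6559/7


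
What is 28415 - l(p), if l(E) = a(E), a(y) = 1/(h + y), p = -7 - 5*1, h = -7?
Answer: 539886/19 ≈ 28415.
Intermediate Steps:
p = -12 (p = -7 - 5 = -12)
a(y) = 1/(-7 + y)
l(E) = 1/(-7 + E)
28415 - l(p) = 28415 - 1/(-7 - 12) = 28415 - 1/(-19) = 28415 - 1*(-1/19) = 28415 + 1/19 = 539886/19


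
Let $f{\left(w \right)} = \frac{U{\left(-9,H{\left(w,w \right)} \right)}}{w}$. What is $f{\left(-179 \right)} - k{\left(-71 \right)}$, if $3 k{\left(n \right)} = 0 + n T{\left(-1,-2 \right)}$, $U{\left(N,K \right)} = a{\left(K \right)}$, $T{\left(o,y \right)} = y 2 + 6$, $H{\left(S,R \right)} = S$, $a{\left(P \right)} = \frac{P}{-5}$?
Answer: $\frac{707}{15} \approx 47.133$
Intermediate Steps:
$a{\left(P \right)} = - \frac{P}{5}$ ($a{\left(P \right)} = P \left(- \frac{1}{5}\right) = - \frac{P}{5}$)
$T{\left(o,y \right)} = 6 + 2 y$ ($T{\left(o,y \right)} = 2 y + 6 = 6 + 2 y$)
$U{\left(N,K \right)} = - \frac{K}{5}$
$k{\left(n \right)} = \frac{2 n}{3}$ ($k{\left(n \right)} = \frac{0 + n \left(6 + 2 \left(-2\right)\right)}{3} = \frac{0 + n \left(6 - 4\right)}{3} = \frac{0 + n 2}{3} = \frac{0 + 2 n}{3} = \frac{2 n}{3}$)
$f{\left(w \right)} = - \frac{1}{5}$ ($f{\left(w \right)} = \frac{\left(- \frac{1}{5}\right) w}{w} = - \frac{1}{5}$)
$f{\left(-179 \right)} - k{\left(-71 \right)} = - \frac{1}{5} - \frac{2}{3} \left(-71\right) = - \frac{1}{5} - - \frac{142}{3} = - \frac{1}{5} + \frac{142}{3} = \frac{707}{15}$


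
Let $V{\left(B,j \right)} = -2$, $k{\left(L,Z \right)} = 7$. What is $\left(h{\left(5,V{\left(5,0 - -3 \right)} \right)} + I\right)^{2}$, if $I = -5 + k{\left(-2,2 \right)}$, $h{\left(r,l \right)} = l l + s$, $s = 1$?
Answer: $49$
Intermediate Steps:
$h{\left(r,l \right)} = 1 + l^{2}$ ($h{\left(r,l \right)} = l l + 1 = l^{2} + 1 = 1 + l^{2}$)
$I = 2$ ($I = -5 + 7 = 2$)
$\left(h{\left(5,V{\left(5,0 - -3 \right)} \right)} + I\right)^{2} = \left(\left(1 + \left(-2\right)^{2}\right) + 2\right)^{2} = \left(\left(1 + 4\right) + 2\right)^{2} = \left(5 + 2\right)^{2} = 7^{2} = 49$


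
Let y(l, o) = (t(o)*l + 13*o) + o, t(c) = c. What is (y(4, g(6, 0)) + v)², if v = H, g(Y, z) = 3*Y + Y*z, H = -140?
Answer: 33856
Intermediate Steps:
y(l, o) = 14*o + l*o (y(l, o) = (o*l + 13*o) + o = (l*o + 13*o) + o = (13*o + l*o) + o = 14*o + l*o)
v = -140
(y(4, g(6, 0)) + v)² = ((6*(3 + 0))*(14 + 4) - 140)² = ((6*3)*18 - 140)² = (18*18 - 140)² = (324 - 140)² = 184² = 33856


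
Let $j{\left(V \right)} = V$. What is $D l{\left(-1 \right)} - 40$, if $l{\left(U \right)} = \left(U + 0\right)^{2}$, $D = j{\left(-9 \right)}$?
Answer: $-49$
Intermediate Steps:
$D = -9$
$l{\left(U \right)} = U^{2}$
$D l{\left(-1 \right)} - 40 = - 9 \left(-1\right)^{2} - 40 = \left(-9\right) 1 - 40 = -9 - 40 = -49$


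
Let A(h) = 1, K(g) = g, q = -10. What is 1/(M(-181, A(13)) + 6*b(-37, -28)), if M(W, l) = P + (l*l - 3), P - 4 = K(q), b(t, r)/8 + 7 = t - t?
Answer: -1/344 ≈ -0.0029070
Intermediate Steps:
b(t, r) = -56 (b(t, r) = -56 + 8*(t - t) = -56 + 8*0 = -56 + 0 = -56)
P = -6 (P = 4 - 10 = -6)
M(W, l) = -9 + l**2 (M(W, l) = -6 + (l*l - 3) = -6 + (l**2 - 3) = -6 + (-3 + l**2) = -9 + l**2)
1/(M(-181, A(13)) + 6*b(-37, -28)) = 1/((-9 + 1**2) + 6*(-56)) = 1/((-9 + 1) - 336) = 1/(-8 - 336) = 1/(-344) = -1/344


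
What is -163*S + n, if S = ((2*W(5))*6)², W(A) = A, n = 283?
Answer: -586517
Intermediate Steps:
S = 3600 (S = ((2*5)*6)² = (10*6)² = 60² = 3600)
-163*S + n = -163*3600 + 283 = -586800 + 283 = -586517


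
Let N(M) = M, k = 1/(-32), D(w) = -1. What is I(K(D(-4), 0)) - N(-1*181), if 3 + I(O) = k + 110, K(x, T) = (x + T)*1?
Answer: 9215/32 ≈ 287.97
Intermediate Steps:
k = -1/32 ≈ -0.031250
K(x, T) = T + x (K(x, T) = (T + x)*1 = T + x)
I(O) = 3423/32 (I(O) = -3 + (-1/32 + 110) = -3 + 3519/32 = 3423/32)
I(K(D(-4), 0)) - N(-1*181) = 3423/32 - (-1)*181 = 3423/32 - 1*(-181) = 3423/32 + 181 = 9215/32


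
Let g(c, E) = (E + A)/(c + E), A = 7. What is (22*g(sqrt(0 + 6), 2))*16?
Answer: -3168 + 1584*sqrt(6) ≈ 711.99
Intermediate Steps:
g(c, E) = (7 + E)/(E + c) (g(c, E) = (E + 7)/(c + E) = (7 + E)/(E + c))
(22*g(sqrt(0 + 6), 2))*16 = (22*((7 + 2)/(2 + sqrt(0 + 6))))*16 = (22*(9/(2 + sqrt(6))))*16 = (198/(2 + sqrt(6)))*16 = 3168/(2 + sqrt(6))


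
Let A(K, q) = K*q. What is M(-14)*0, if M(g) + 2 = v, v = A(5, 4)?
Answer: 0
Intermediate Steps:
v = 20 (v = 5*4 = 20)
M(g) = 18 (M(g) = -2 + 20 = 18)
M(-14)*0 = 18*0 = 0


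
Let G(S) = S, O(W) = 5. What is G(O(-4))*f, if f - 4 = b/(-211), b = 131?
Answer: 3565/211 ≈ 16.896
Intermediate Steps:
f = 713/211 (f = 4 + 131/(-211) = 4 + 131*(-1/211) = 4 - 131/211 = 713/211 ≈ 3.3791)
G(O(-4))*f = 5*(713/211) = 3565/211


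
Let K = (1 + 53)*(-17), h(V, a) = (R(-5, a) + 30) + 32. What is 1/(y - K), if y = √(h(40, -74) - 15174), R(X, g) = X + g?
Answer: 918/857915 - I*√15191/857915 ≈ 0.00107 - 0.00014366*I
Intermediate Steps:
h(V, a) = 57 + a (h(V, a) = ((-5 + a) + 30) + 32 = (25 + a) + 32 = 57 + a)
K = -918 (K = 54*(-17) = -918)
y = I*√15191 (y = √((57 - 74) - 15174) = √(-17 - 15174) = √(-15191) = I*√15191 ≈ 123.25*I)
1/(y - K) = 1/(I*√15191 - 1*(-918)) = 1/(I*√15191 + 918) = 1/(918 + I*√15191)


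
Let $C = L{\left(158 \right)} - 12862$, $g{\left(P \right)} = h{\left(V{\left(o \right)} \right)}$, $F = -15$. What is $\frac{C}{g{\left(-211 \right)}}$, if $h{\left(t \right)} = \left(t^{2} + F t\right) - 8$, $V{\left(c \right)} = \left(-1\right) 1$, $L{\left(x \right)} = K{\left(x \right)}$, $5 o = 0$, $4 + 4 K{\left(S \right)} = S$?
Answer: $- \frac{25647}{16} \approx -1602.9$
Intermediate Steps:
$K{\left(S \right)} = -1 + \frac{S}{4}$
$o = 0$ ($o = \frac{1}{5} \cdot 0 = 0$)
$L{\left(x \right)} = -1 + \frac{x}{4}$
$V{\left(c \right)} = -1$
$h{\left(t \right)} = -8 + t^{2} - 15 t$ ($h{\left(t \right)} = \left(t^{2} - 15 t\right) - 8 = -8 + t^{2} - 15 t$)
$g{\left(P \right)} = 8$ ($g{\left(P \right)} = -8 + \left(-1\right)^{2} - -15 = -8 + 1 + 15 = 8$)
$C = - \frac{25647}{2}$ ($C = \left(-1 + \frac{1}{4} \cdot 158\right) - 12862 = \left(-1 + \frac{79}{2}\right) - 12862 = \frac{77}{2} - 12862 = - \frac{25647}{2} \approx -12824.0$)
$\frac{C}{g{\left(-211 \right)}} = - \frac{25647}{2 \cdot 8} = \left(- \frac{25647}{2}\right) \frac{1}{8} = - \frac{25647}{16}$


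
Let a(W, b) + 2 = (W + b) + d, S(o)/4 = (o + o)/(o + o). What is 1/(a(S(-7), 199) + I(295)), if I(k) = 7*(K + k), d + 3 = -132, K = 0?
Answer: 1/2131 ≈ 0.00046926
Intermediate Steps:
d = -135 (d = -3 - 132 = -135)
I(k) = 7*k (I(k) = 7*(0 + k) = 7*k)
S(o) = 4 (S(o) = 4*((o + o)/(o + o)) = 4*((2*o)/((2*o))) = 4*((2*o)*(1/(2*o))) = 4*1 = 4)
a(W, b) = -137 + W + b (a(W, b) = -2 + ((W + b) - 135) = -2 + (-135 + W + b) = -137 + W + b)
1/(a(S(-7), 199) + I(295)) = 1/((-137 + 4 + 199) + 7*295) = 1/(66 + 2065) = 1/2131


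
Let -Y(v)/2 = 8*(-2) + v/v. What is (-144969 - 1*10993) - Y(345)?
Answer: -155992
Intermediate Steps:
Y(v) = 30 (Y(v) = -2*(8*(-2) + v/v) = -2*(-16 + 1) = -2*(-15) = 30)
(-144969 - 1*10993) - Y(345) = (-144969 - 1*10993) - 1*30 = (-144969 - 10993) - 30 = -155962 - 30 = -155992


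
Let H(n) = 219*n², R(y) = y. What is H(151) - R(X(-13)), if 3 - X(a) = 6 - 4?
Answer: 4993418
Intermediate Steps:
X(a) = 1 (X(a) = 3 - (6 - 4) = 3 - 1*2 = 3 - 2 = 1)
H(151) - R(X(-13)) = 219*151² - 1*1 = 219*22801 - 1 = 4993419 - 1 = 4993418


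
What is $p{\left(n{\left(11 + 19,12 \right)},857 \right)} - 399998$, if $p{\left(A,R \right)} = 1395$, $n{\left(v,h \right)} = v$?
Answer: $-398603$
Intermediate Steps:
$p{\left(n{\left(11 + 19,12 \right)},857 \right)} - 399998 = 1395 - 399998 = -398603$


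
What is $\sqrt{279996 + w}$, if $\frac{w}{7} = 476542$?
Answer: $\sqrt{3615790} \approx 1901.5$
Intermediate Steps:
$w = 3335794$ ($w = 7 \cdot 476542 = 3335794$)
$\sqrt{279996 + w} = \sqrt{279996 + 3335794} = \sqrt{3615790}$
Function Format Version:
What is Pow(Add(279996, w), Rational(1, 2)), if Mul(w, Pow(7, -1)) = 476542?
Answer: Pow(3615790, Rational(1, 2)) ≈ 1901.5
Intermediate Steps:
w = 3335794 (w = Mul(7, 476542) = 3335794)
Pow(Add(279996, w), Rational(1, 2)) = Pow(Add(279996, 3335794), Rational(1, 2)) = Pow(3615790, Rational(1, 2))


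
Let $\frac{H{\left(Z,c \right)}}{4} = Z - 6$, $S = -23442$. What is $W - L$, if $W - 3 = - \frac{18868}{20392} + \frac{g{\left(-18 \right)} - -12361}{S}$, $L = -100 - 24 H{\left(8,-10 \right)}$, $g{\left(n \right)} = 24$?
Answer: $\frac{8770235894}{29876829} \approx 293.55$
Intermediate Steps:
$H{\left(Z,c \right)} = -24 + 4 Z$ ($H{\left(Z,c \right)} = 4 \left(Z - 6\right) = 4 \left(-6 + Z\right) = -24 + 4 Z$)
$L = -292$ ($L = -100 - 24 \left(-24 + 4 \cdot 8\right) = -100 - 24 \left(-24 + 32\right) = -100 - 192 = -292$)
$W = \frac{46201826}{29876829}$ ($W = 3 - \left(\frac{4717}{5098} - \frac{24 - -12361}{-23442}\right) = 3 - \left(\frac{4717}{5098} - \left(24 + 12361\right) \left(- \frac{1}{23442}\right)\right) = 3 + \left(- \frac{4717}{5098} + 12385 \left(- \frac{1}{23442}\right)\right) = 3 - \frac{43428661}{29876829} = \frac{46201826}{29876829} \approx 1.5464$)
$W - L = \frac{46201826}{29876829} - -292 = \frac{46201826}{29876829} + 292 = \frac{8770235894}{29876829}$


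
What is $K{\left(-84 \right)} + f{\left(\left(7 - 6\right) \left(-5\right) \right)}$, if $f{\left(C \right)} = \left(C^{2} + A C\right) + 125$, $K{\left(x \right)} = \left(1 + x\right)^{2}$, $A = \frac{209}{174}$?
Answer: $\frac{1223741}{174} \approx 7033.0$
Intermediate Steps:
$A = \frac{209}{174}$ ($A = 209 \cdot \frac{1}{174} = \frac{209}{174} \approx 1.2011$)
$f{\left(C \right)} = 125 + C^{2} + \frac{209 C}{174}$ ($f{\left(C \right)} = \left(C^{2} + \frac{209 C}{174}\right) + 125 = 125 + C^{2} + \frac{209 C}{174}$)
$K{\left(-84 \right)} + f{\left(\left(7 - 6\right) \left(-5\right) \right)} = \left(1 - 84\right)^{2} + \left(125 + \left(\left(7 - 6\right) \left(-5\right)\right)^{2} + \frac{209 \left(7 - 6\right) \left(-5\right)}{174}\right) = \left(-83\right)^{2} + \left(125 + \left(1 \left(-5\right)\right)^{2} + \frac{209 \cdot 1 \left(-5\right)}{174}\right) = 6889 + \left(125 + \left(-5\right)^{2} + \frac{209}{174} \left(-5\right)\right) = 6889 + \left(125 + 25 - \frac{1045}{174}\right) = 6889 + \frac{25055}{174} = \frac{1223741}{174}$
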